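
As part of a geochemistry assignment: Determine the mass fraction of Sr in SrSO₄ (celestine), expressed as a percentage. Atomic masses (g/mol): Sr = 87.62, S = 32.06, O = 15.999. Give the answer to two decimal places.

47.70 mass %

Molar mass of SrSO₄: 1*87.62 + 1*32.06 + 4*15.999 = 183.676 g/mol.
Mass of Sr per formula unit: 1 × 87.62 = 87.620 g.
Weight fraction Sr = 87.620 / 183.676 = 0.4770.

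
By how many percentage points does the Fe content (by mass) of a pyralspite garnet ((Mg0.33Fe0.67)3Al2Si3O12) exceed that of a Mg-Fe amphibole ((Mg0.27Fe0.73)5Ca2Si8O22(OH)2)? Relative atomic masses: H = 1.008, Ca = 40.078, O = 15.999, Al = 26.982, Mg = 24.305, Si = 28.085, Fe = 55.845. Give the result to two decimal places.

First mineral: 112.248 g Fe in 466.517 g formula = 24.06 wt% Fe.
Second mineral: 203.834 g Fe in 927.474 g formula = 21.98 wt% Fe.
24.06% − 21.98% gives a difference of 2.08 percentage points.

2.08 percentage points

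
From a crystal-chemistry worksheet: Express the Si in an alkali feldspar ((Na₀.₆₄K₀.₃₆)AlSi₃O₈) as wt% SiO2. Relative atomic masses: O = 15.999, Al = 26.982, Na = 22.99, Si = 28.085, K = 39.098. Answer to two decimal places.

Molar mass of (Na₀.₆₄K₀.₃₆)AlSi₃O₈ = 0.64·22.99 + 0.36·39.098 + 1·26.982 + 3·28.085 + 8·15.999 = 268.018 g/mol.
Each formula unit contains 3 Si, equivalent to 3/1 = 3.0000 mol SiO2.
M(SiO2) = 1×28.085 + 2×15.999 = 60.083 g/mol.
Mass of SiO2 per formula unit = 3.0000 × 60.083 = 180.249 g.
SiO2 wt% = 180.249 / 268.018 × 100 = 67.25%.

67.25 wt%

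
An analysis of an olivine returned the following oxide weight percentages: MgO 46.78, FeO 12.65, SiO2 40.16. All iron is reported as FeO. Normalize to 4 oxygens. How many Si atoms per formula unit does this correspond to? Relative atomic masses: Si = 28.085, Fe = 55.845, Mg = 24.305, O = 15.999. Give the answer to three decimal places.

46.78 wt% MgO ÷ 40.304 g/mol = 1.16068 mol, giving 1.16068 Mg and 1.16068 O.
12.65 wt% FeO ÷ 71.844 g/mol = 0.17608 mol, giving 0.17608 Fe and 0.17608 O.
40.16 wt% SiO2 ÷ 60.083 g/mol = 0.66841 mol, giving 0.66841 Si and 1.33682 O.
Oxygen sums to 2.67358; scaling by 4/2.67358 = 1.49612 puts the formula on 4 O.
Si: 0.66841 × 1.49612 = 1.000 atoms per formula unit.

1.000 Si apfu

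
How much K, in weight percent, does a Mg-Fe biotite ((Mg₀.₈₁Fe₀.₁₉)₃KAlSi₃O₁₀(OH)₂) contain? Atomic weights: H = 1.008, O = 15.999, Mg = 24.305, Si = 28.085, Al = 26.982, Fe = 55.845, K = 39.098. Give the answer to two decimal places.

8.98 weight percent

Molar mass of (Mg₀.₈₁Fe₀.₁₉)₃KAlSi₃O₁₀(OH)₂: 2.43×24.305 + 0.57×55.845 + 1×39.098 + 1×26.982 + 3×28.085 + 12×15.999 + 2×1.008 = 435.232 g/mol.
Mass of K per formula unit: 1 × 39.098 = 39.098 g.
Weight fraction K = 39.098 / 435.232 = 0.0898.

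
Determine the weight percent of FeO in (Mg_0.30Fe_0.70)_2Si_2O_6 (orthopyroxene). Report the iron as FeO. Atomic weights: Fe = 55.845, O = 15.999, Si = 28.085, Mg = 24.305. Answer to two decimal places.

41.07 wt%

M((Mg_0.30Fe_0.70)_2Si_2O_6) = 244.930 g/mol; M(FeO) = 71.844 g/mol.
Moles FeO per formula unit = 1.40 Fe ÷ 1 = 1.4000.
FeO fraction = (1.4000 × 71.844) / 244.930 = 100.582/244.930 = 0.4107.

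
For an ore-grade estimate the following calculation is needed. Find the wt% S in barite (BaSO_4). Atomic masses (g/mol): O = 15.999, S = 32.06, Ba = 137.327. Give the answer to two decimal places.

13.74 wt%

Formula mass = 1·137.327 + 1·32.06 + 4·15.999 = 233.383 g/mol, of which 32.060 g is S.
So S makes up 32.060/233.383 = 0.1374 of the mass, i.e. 13.74%.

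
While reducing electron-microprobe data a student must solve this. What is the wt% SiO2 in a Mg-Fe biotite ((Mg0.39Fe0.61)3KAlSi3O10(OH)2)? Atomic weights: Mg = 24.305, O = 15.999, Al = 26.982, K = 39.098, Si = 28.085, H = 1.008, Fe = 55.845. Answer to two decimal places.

37.95 wt%

M((Mg0.39Fe0.61)3KAlSi3O10(OH)2) = 474.972 g/mol; M(SiO2) = 60.083 g/mol.
Moles SiO2 per formula unit = 3 Si ÷ 1 = 3.0000.
SiO2 fraction = (3.0000 × 60.083) / 474.972 = 180.249/474.972 = 0.3795.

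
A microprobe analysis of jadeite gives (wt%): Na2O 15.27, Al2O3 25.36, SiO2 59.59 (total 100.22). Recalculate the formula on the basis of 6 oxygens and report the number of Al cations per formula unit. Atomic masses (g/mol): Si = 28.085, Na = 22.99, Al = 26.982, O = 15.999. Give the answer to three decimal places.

Na2O (M=61.979): mol = 0.24637; Na = 0.49274, O = 0.24637.
Al2O3 (M=101.961): mol = 0.24872; Al = 0.49744, O = 0.74616.
SiO2 (M=60.083): mol = 0.99179; Si = 0.99179, O = 1.98358.
ΣO = 2.97611; factor = 6/ΣO = 2.01605.
Al apfu = 0.49744 × 2.01605 = 1.003.

1.003 Al apfu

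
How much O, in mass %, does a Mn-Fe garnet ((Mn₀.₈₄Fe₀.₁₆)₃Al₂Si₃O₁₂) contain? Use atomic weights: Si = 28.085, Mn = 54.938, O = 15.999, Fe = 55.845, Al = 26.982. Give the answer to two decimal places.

M((Mn₀.₈₄Fe₀.₁₆)₃Al₂Si₃O₁₂) = 495.456 g/mol.
O contributes 12 × 15.999 = 191.988 g per mole.
191.988/495.456 = 0.3875 → 38.75%.

38.75 mass %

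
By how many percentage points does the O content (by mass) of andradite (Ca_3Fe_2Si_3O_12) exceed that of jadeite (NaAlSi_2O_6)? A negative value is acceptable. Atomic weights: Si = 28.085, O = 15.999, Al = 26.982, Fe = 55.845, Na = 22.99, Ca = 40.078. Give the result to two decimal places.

M(Ca_3Fe_2Si_3O_12) = 508.167 g/mol, so wt% O = 191.988/508.167 × 100 = 37.78%.
M(NaAlSi_2O_6) = 202.136 g/mol, so wt% O = 95.994/202.136 × 100 = 47.49%.
37.78 − 47.49 = -9.71 pp.

-9.71 percentage points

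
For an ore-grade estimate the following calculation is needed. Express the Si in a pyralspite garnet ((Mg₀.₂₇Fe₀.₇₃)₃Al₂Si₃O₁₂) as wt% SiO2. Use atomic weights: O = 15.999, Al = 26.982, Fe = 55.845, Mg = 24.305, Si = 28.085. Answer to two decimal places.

M((Mg₀.₂₇Fe₀.₇₃)₃Al₂Si₃O₁₂) = 472.195 g/mol; M(SiO2) = 60.083 g/mol.
Moles SiO2 per formula unit = 3 Si ÷ 1 = 3.0000.
SiO2 fraction = (3.0000 × 60.083) / 472.195 = 180.249/472.195 = 0.3817.

38.17 wt%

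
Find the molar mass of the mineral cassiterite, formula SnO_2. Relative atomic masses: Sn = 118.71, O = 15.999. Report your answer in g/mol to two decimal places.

The formula mass is the sum 1×118.71 + 2×15.999.

150.71 g/mol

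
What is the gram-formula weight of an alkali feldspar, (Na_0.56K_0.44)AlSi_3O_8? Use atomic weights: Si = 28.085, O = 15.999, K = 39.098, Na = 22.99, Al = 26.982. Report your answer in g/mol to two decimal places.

269.31 g/mol

M = 0.56·22.99 + 0.44·39.098 + 1·26.982 + 3·28.085 + 8·15.999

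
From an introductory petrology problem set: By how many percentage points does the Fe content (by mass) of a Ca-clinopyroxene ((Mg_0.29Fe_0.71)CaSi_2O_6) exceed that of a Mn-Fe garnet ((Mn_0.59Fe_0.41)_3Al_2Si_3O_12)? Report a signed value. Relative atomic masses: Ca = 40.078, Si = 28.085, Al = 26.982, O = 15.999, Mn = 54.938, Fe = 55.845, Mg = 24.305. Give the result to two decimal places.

First mineral: 39.650 g Fe in 238.940 g formula = 16.59 wt% Fe.
Second mineral: 68.689 g Fe in 496.137 g formula = 13.84 wt% Fe.
16.59% − 13.84% gives a difference of 2.75 percentage points.

2.75 percentage points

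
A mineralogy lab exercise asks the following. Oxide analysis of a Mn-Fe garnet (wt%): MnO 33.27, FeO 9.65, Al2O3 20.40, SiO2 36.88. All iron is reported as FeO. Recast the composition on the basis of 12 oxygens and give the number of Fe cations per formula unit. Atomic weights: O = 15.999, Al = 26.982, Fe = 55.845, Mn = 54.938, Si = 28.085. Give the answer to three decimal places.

0.663 Fe apfu

33.27 wt% MnO ÷ 70.937 g/mol = 0.46901 mol, giving 0.46901 Mn and 0.46901 O.
9.65 wt% FeO ÷ 71.844 g/mol = 0.13432 mol, giving 0.13432 Fe and 0.13432 O.
20.40 wt% Al2O3 ÷ 101.961 g/mol = 0.20008 mol, giving 0.40016 Al and 0.60024 O.
36.88 wt% SiO2 ÷ 60.083 g/mol = 0.61382 mol, giving 0.61382 Si and 1.22764 O.
Oxygen sums to 2.43121; scaling by 12/2.43121 = 4.93581 puts the formula on 12 O.
Fe: 0.13432 × 4.93581 = 0.663 atoms per formula unit.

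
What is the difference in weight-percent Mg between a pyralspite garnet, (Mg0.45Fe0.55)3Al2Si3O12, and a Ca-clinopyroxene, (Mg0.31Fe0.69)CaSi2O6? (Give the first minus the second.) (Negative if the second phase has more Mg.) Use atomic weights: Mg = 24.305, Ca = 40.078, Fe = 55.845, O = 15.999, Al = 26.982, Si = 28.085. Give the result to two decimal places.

M((Mg0.45Fe0.55)3Al2Si3O12) = 455.163 g/mol, so wt% Mg = 32.812/455.163 × 100 = 7.21%.
M((Mg0.31Fe0.69)CaSi2O6) = 238.310 g/mol, so wt% Mg = 7.535/238.310 × 100 = 3.16%.
7.21 − 3.16 = 4.05 pp.

4.05 percentage points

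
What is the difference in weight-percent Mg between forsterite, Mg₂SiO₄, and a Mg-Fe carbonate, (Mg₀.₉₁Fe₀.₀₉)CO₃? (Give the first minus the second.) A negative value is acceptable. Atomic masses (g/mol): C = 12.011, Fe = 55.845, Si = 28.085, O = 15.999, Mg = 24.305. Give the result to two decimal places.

Mg in Mg₂SiO₄: molar mass 140.691 g/mol; 2×24.305 = 48.610 g → 34.55 wt%.
Mg in (Mg₀.₉₁Fe₀.₀₉)CO₃: molar mass 87.152 g/mol; 0.91×24.305 = 22.118 g → 25.38 wt%.
Difference = 34.55 − 25.38 = 9.17 percentage points.

9.17 percentage points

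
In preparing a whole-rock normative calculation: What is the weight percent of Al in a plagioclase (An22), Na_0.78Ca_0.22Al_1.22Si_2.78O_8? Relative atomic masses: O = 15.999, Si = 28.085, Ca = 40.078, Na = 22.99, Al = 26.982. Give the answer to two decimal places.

12.39 weight percent

Formula mass = 0.78*22.99 + 0.22*40.078 + 1.22*26.982 + 2.78*28.085 + 8*15.999 = 265.736 g/mol, of which 32.918 g is Al.
So Al makes up 32.918/265.736 = 0.1239 of the mass, i.e. 12.39%.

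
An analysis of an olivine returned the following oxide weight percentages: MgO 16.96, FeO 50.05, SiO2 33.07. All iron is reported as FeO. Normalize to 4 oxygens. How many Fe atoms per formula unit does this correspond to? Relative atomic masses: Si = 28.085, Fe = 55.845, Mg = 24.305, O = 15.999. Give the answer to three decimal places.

MgO: 16.96/40.304 = 0.42080 mol → 0.42080 mol Mg, 0.42080 mol O.
FeO: 50.05/71.844 = 0.69665 mol → 0.69665 mol Fe, 0.69665 mol O.
SiO2: 33.07/60.083 = 0.55041 mol → 0.55041 mol Si, 1.10082 mol O.
Total oxygen = 2.21827 mol. Normalization factor = 4/2.21827 = 1.80321.
Fe per 4 O = 0.69665 × 1.80321 = 1.256.

1.256 Fe apfu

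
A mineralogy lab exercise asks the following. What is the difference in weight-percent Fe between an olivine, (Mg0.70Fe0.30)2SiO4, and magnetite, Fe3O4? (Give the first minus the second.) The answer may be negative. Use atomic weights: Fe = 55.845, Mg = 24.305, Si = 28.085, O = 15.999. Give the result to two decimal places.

First mineral: 33.507 g Fe in 159.615 g formula = 20.99 wt% Fe.
Second mineral: 167.535 g Fe in 231.531 g formula = 72.36 wt% Fe.
20.99% − 72.36% gives a difference of -51.37 percentage points.

-51.37 percentage points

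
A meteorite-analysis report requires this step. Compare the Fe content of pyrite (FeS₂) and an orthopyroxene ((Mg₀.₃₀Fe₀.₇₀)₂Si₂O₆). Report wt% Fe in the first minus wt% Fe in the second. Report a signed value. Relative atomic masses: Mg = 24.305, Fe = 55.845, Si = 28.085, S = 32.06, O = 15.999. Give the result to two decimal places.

14.63 percentage points

First mineral: 55.845 g Fe in 119.965 g formula = 46.55 wt% Fe.
Second mineral: 78.183 g Fe in 244.930 g formula = 31.92 wt% Fe.
46.55% − 31.92% gives a difference of 14.63 percentage points.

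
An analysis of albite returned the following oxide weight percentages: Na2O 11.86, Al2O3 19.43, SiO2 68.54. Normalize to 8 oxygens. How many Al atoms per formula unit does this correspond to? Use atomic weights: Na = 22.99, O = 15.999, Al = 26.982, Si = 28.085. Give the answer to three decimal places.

Na2O (M=61.979): mol = 0.19136; Na = 0.38272, O = 0.19136.
Al2O3 (M=101.961): mol = 0.19056; Al = 0.38112, O = 0.57168.
SiO2 (M=60.083): mol = 1.14076; Si = 1.14076, O = 2.28152.
ΣO = 3.04456; factor = 8/ΣO = 2.62764.
Al apfu = 0.38112 × 2.62764 = 1.001.

1.001 Al apfu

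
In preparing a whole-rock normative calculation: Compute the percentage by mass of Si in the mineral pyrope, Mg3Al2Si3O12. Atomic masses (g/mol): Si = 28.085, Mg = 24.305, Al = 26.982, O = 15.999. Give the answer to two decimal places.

Formula mass = 3*24.305 + 2*26.982 + 3*28.085 + 12*15.999 = 403.122 g/mol, of which 84.255 g is Si.
So Si makes up 84.255/403.122 = 0.2090 of the mass, i.e. 20.90%.

20.90 mass %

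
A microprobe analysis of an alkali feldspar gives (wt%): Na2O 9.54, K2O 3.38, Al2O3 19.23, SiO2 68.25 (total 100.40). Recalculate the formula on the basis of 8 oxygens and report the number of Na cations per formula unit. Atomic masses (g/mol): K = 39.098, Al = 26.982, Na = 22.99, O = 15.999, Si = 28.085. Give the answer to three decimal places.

0.813 Na apfu

Na2O: 9.54/61.979 = 0.15392 mol → 0.30784 mol Na, 0.15392 mol O.
K2O: 3.38/94.195 = 0.03588 mol → 0.07176 mol K, 0.03588 mol O.
Al2O3: 19.23/101.961 = 0.18860 mol → 0.37720 mol Al, 0.56580 mol O.
SiO2: 68.25/60.083 = 1.13593 mol → 1.13593 mol Si, 2.27186 mol O.
Total oxygen = 3.02746 mol. Normalization factor = 8/3.02746 = 2.64248.
Na per 8 O = 0.30784 × 2.64248 = 0.813.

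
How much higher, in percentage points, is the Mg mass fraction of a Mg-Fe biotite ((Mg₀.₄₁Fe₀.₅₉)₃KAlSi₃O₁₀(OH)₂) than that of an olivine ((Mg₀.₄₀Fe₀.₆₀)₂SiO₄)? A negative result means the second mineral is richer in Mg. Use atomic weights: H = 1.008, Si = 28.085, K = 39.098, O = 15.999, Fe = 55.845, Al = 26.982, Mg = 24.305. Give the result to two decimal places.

-4.57 percentage points

First mineral: 29.895 g Mg in 473.080 g formula = 6.32 wt% Mg.
Second mineral: 19.444 g Mg in 178.539 g formula = 10.89 wt% Mg.
6.32% − 10.89% gives a difference of -4.57 percentage points.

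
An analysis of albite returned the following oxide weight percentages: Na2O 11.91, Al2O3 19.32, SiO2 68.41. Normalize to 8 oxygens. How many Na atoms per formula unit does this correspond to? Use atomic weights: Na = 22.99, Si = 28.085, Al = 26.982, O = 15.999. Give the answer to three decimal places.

Na2O (M=61.979): mol = 0.19216; Na = 0.38432, O = 0.19216.
Al2O3 (M=101.961): mol = 0.18948; Al = 0.37896, O = 0.56844.
SiO2 (M=60.083): mol = 1.13859; Si = 1.13859, O = 2.27718.
ΣO = 3.03778; factor = 8/ΣO = 2.63350.
Na apfu = 0.38432 × 2.63350 = 1.012.

1.012 Na apfu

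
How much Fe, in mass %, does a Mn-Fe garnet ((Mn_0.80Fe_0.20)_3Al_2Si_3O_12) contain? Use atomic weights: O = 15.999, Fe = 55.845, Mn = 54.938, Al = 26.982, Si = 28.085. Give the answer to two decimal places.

6.76 mass %

M((Mn_0.80Fe_0.20)_3Al_2Si_3O_12) = 495.565 g/mol.
Fe contributes 0.60 × 55.845 = 33.507 g per mole.
33.507/495.565 = 0.0676 → 6.76%.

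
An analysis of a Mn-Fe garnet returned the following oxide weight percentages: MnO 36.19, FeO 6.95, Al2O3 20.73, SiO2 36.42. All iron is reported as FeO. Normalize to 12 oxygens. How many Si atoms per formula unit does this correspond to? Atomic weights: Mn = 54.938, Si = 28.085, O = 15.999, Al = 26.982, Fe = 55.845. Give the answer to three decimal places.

36.19 wt% MnO ÷ 70.937 g/mol = 0.51017 mol, giving 0.51017 Mn and 0.51017 O.
6.95 wt% FeO ÷ 71.844 g/mol = 0.09674 mol, giving 0.09674 Fe and 0.09674 O.
20.73 wt% Al2O3 ÷ 101.961 g/mol = 0.20331 mol, giving 0.40662 Al and 0.60993 O.
36.42 wt% SiO2 ÷ 60.083 g/mol = 0.60616 mol, giving 0.60616 Si and 1.21232 O.
Oxygen sums to 2.42916; scaling by 12/2.42916 = 4.93998 puts the formula on 12 O.
Si: 0.60616 × 4.93998 = 2.994 atoms per formula unit.

2.994 Si apfu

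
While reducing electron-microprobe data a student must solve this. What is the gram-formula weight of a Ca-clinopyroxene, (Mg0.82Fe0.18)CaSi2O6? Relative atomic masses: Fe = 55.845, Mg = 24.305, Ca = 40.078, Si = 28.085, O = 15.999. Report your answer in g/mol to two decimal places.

222.22 g/mol

The formula mass is the sum 0.82×24.305 + 0.18×55.845 + 1×40.078 + 2×28.085 + 6×15.999.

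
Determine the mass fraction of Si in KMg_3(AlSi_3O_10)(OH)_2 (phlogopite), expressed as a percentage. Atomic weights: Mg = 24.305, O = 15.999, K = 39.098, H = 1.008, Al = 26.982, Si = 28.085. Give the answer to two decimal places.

20.19 wt%

Molar mass of KMg_3(AlSi_3O_10)(OH)_2: 1*39.098 + 3*24.305 + 1*26.982 + 3*28.085 + 12*15.999 + 2*1.008 = 417.254 g/mol.
Mass of Si per formula unit: 3 × 28.085 = 84.255 g.
Weight fraction Si = 84.255 / 417.254 = 0.2019.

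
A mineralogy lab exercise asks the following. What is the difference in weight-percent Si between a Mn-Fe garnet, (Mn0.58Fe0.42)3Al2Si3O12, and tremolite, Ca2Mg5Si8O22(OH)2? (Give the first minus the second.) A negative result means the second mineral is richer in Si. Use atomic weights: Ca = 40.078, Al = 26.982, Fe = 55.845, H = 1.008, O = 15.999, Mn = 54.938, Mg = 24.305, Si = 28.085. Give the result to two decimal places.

-10.68 percentage points

M((Mn0.58Fe0.42)3Al2Si3O12) = 496.164 g/mol, so wt% Si = 84.255/496.164 × 100 = 16.98%.
M(Ca2Mg5Si8O22(OH)2) = 812.353 g/mol, so wt% Si = 224.680/812.353 × 100 = 27.66%.
16.98 − 27.66 = -10.68 pp.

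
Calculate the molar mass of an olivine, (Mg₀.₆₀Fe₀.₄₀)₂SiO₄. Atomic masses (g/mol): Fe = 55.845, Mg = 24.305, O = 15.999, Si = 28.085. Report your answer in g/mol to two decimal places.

165.92 g/mol

The formula mass is the sum 1.20*24.305 + 0.80*55.845 + 1*28.085 + 4*15.999.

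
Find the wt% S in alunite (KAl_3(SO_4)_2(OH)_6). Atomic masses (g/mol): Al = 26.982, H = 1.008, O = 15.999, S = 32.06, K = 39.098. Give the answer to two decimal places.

15.48 mass %

Molar mass of KAl_3(SO_4)_2(OH)_6: 1*39.098 + 3*26.982 + 2*32.06 + 14*15.999 + 6*1.008 = 414.198 g/mol.
Mass of S per formula unit: 2 × 32.06 = 64.120 g.
Weight fraction S = 64.120 / 414.198 = 0.1548.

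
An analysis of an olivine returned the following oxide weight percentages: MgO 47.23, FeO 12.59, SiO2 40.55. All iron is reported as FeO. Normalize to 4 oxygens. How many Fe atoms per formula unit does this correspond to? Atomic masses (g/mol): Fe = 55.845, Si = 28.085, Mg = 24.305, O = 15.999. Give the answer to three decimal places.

0.260 Fe apfu

47.23 wt% MgO ÷ 40.304 g/mol = 1.17184 mol, giving 1.17184 Mg and 1.17184 O.
12.59 wt% FeO ÷ 71.844 g/mol = 0.17524 mol, giving 0.17524 Fe and 0.17524 O.
40.55 wt% SiO2 ÷ 60.083 g/mol = 0.67490 mol, giving 0.67490 Si and 1.34980 O.
Oxygen sums to 2.69688; scaling by 4/2.69688 = 1.48320 puts the formula on 4 O.
Fe: 0.17524 × 1.48320 = 0.260 atoms per formula unit.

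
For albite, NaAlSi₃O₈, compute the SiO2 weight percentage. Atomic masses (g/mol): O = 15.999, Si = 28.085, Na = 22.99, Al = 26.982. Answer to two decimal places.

68.74 wt%

M(NaAlSi₃O₈) = 262.219 g/mol; M(SiO2) = 60.083 g/mol.
Moles SiO2 per formula unit = 3 Si ÷ 1 = 3.0000.
SiO2 fraction = (3.0000 × 60.083) / 262.219 = 180.249/262.219 = 0.6874.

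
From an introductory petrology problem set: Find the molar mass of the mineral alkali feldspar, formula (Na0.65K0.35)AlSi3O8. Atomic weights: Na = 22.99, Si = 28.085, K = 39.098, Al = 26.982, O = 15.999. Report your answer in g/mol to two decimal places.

267.86 g/mol

Na: 0.65 × 22.99 = 14.9435
K: 0.35 × 39.098 = 13.6843
Al: 1 × 26.982 = 26.9820
Si: 3 × 28.085 = 84.2550
O: 8 × 15.999 = 127.9920
Summing the contributions gives the formula mass.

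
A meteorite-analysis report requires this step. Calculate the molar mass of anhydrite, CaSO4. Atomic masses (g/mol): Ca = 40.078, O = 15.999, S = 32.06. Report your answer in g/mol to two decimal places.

M = 1·40.078 + 1·32.06 + 4·15.999

136.13 g/mol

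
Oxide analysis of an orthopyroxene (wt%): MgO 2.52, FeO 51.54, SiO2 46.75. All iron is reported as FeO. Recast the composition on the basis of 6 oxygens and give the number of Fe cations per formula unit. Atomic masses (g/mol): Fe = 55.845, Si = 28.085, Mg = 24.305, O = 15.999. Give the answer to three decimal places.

2.52 wt% MgO ÷ 40.304 g/mol = 0.06252 mol, giving 0.06252 Mg and 0.06252 O.
51.54 wt% FeO ÷ 71.844 g/mol = 0.71739 mol, giving 0.71739 Fe and 0.71739 O.
46.75 wt% SiO2 ÷ 60.083 g/mol = 0.77809 mol, giving 0.77809 Si and 1.55618 O.
Oxygen sums to 2.33609; scaling by 6/2.33609 = 2.56839 puts the formula on 6 O.
Fe: 0.71739 × 2.56839 = 1.843 atoms per formula unit.

1.843 Fe apfu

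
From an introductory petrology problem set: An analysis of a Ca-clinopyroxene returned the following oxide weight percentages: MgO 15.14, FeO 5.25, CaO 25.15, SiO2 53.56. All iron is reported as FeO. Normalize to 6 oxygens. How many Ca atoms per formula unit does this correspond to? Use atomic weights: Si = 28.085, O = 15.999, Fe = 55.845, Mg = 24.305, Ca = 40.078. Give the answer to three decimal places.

15.14 wt% MgO ÷ 40.304 g/mol = 0.37565 mol, giving 0.37565 Mg and 0.37565 O.
5.25 wt% FeO ÷ 71.844 g/mol = 0.07307 mol, giving 0.07307 Fe and 0.07307 O.
25.15 wt% CaO ÷ 56.077 g/mol = 0.44849 mol, giving 0.44849 Ca and 0.44849 O.
53.56 wt% SiO2 ÷ 60.083 g/mol = 0.89143 mol, giving 0.89143 Si and 1.78286 O.
Oxygen sums to 2.68007; scaling by 6/2.68007 = 2.23875 puts the formula on 6 O.
Ca: 0.44849 × 2.23875 = 1.004 atoms per formula unit.

1.004 Ca apfu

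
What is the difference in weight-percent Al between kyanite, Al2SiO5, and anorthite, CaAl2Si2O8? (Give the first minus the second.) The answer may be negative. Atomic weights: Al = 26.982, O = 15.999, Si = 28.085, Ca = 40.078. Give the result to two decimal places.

Al in Al2SiO5: molar mass 162.044 g/mol; 2×26.982 = 53.964 g → 33.30 wt%.
Al in CaAl2Si2O8: molar mass 278.204 g/mol; 2×26.982 = 53.964 g → 19.40 wt%.
Difference = 33.30 − 19.40 = 13.90 percentage points.

13.90 percentage points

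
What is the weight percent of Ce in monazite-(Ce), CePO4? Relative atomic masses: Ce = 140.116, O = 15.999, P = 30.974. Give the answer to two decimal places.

59.60 weight percent

M(CePO4) = 235.086 g/mol.
Ce contributes 1 × 140.116 = 140.116 g per mole.
140.116/235.086 = 0.5960 → 59.60%.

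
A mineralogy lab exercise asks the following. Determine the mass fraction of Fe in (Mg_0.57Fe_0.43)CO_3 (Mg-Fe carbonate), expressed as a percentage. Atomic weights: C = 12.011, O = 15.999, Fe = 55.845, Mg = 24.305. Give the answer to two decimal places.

24.53 mass %

Formula mass = 0.57·24.305 + 0.43·55.845 + 1·12.011 + 3·15.999 = 97.875 g/mol, of which 24.013 g is Fe.
So Fe makes up 24.013/97.875 = 0.2453 of the mass, i.e. 24.53%.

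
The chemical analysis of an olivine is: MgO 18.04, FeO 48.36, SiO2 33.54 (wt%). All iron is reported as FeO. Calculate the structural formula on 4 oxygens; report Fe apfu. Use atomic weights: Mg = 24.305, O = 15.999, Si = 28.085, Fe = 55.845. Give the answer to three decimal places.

1.204 Fe apfu

MgO: 18.04/40.304 = 0.44760 mol → 0.44760 mol Mg, 0.44760 mol O.
FeO: 48.36/71.844 = 0.67313 mol → 0.67313 mol Fe, 0.67313 mol O.
SiO2: 33.54/60.083 = 0.55823 mol → 0.55823 mol Si, 1.11646 mol O.
Total oxygen = 2.23719 mol. Normalization factor = 4/2.23719 = 1.78796.
Fe per 4 O = 0.67313 × 1.78796 = 1.204.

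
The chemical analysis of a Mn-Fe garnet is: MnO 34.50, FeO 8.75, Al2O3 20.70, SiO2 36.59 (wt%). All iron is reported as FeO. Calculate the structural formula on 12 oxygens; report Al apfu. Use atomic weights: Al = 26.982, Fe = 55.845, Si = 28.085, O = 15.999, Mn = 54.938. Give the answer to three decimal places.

MnO (M=70.937): mol = 0.48635; Mn = 0.48635, O = 0.48635.
FeO (M=71.844): mol = 0.12179; Fe = 0.12179, O = 0.12179.
Al2O3 (M=101.961): mol = 0.20302; Al = 0.40604, O = 0.60906.
SiO2 (M=60.083): mol = 0.60899; Si = 0.60899, O = 1.21798.
ΣO = 2.43518; factor = 12/ΣO = 4.92777.
Al apfu = 0.40604 × 4.92777 = 2.001.

2.001 Al apfu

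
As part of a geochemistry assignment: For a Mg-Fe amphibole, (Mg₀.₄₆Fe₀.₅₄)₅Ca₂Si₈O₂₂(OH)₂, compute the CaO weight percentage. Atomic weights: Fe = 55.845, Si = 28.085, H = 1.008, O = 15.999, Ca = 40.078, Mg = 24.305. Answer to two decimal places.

12.50 wt%

Molar mass of (Mg₀.₄₆Fe₀.₅₄)₅Ca₂Si₈O₂₂(OH)₂ = 2.30·24.305 + 2.70·55.845 + 2·40.078 + 8·28.085 + 24·15.999 + 2·1.008 = 897.511 g/mol.
Each formula unit contains 2 Ca, equivalent to 2/1 = 2.0000 mol CaO.
M(CaO) = 1×40.078 + 1×15.999 = 56.077 g/mol.
Mass of CaO per formula unit = 2.0000 × 56.077 = 112.154 g.
CaO wt% = 112.154 / 897.511 × 100 = 12.50%.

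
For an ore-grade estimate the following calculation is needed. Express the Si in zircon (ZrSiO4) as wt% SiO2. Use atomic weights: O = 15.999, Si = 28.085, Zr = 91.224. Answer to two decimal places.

32.78 wt%

Molar mass of ZrSiO4 = 1*91.224 + 1*28.085 + 4*15.999 = 183.305 g/mol.
Each formula unit contains 1 Si, equivalent to 1/1 = 1.0000 mol SiO2.
M(SiO2) = 1×28.085 + 2×15.999 = 60.083 g/mol.
Mass of SiO2 per formula unit = 1.0000 × 60.083 = 60.083 g.
SiO2 wt% = 60.083 / 183.305 × 100 = 32.78%.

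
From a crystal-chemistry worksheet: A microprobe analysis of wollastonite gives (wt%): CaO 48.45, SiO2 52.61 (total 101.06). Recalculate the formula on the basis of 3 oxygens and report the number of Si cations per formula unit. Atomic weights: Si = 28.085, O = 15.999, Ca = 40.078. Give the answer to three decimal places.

CaO: 48.45/56.077 = 0.86399 mol → 0.86399 mol Ca, 0.86399 mol O.
SiO2: 52.61/60.083 = 0.87562 mol → 0.87562 mol Si, 1.75124 mol O.
Total oxygen = 2.61523 mol. Normalization factor = 3/2.61523 = 1.14713.
Si per 3 O = 0.87562 × 1.14713 = 1.004.

1.004 Si apfu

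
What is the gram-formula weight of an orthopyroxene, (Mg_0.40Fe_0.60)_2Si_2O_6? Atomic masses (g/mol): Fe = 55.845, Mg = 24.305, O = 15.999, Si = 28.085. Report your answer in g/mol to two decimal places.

M = 0.80(24.305) + 1.20(55.845) + 2(28.085) + 6(15.999)

238.62 g/mol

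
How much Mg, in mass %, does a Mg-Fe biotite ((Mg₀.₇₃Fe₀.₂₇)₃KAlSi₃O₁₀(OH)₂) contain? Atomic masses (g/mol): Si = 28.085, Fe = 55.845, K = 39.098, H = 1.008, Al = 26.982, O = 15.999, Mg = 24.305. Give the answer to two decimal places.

12.02 mass %

M((Mg₀.₇₃Fe₀.₂₇)₃KAlSi₃O₁₀(OH)₂) = 442.801 g/mol.
Mg contributes 2.19 × 24.305 = 53.228 g per mole.
53.228/442.801 = 0.1202 → 12.02%.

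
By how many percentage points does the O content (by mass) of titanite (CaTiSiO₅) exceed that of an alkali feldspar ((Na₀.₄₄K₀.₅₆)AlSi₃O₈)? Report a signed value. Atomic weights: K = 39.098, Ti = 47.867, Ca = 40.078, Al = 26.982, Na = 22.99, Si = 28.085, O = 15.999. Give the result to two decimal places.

-6.38 percentage points

M(CaTiSiO₅) = 196.025 g/mol, so wt% O = 79.995/196.025 × 100 = 40.81%.
M((Na₀.₄₄K₀.₅₆)AlSi₃O₈) = 271.239 g/mol, so wt% O = 127.992/271.239 × 100 = 47.19%.
40.81 − 47.19 = -6.38 pp.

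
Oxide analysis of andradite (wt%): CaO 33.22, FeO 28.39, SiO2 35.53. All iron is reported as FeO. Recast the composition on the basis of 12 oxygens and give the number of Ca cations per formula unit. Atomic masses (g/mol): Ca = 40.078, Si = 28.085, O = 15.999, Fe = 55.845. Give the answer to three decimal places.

3.276 Ca apfu

CaO (M=56.077): mol = 0.59240; Ca = 0.59240, O = 0.59240.
FeO (M=71.844): mol = 0.39516; Fe = 0.39516, O = 0.39516.
SiO2 (M=60.083): mol = 0.59135; Si = 0.59135, O = 1.18270.
ΣO = 2.17026; factor = 12/ΣO = 5.52929.
Ca apfu = 0.59240 × 5.52929 = 3.276.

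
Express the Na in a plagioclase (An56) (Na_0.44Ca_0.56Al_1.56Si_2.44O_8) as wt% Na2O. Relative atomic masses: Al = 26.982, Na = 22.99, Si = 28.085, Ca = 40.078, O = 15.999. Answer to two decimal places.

Molar mass of Na_0.44Ca_0.56Al_1.56Si_2.44O_8 = 0.44×22.99 + 0.56×40.078 + 1.56×26.982 + 2.44×28.085 + 8×15.999 = 271.171 g/mol.
Each formula unit contains 0.44 Na, equivalent to 0.44/2 = 0.2200 mol Na2O.
M(Na2O) = 2×22.99 + 1×15.999 = 61.979 g/mol.
Mass of Na2O per formula unit = 0.2200 × 61.979 = 13.635 g.
Na2O wt% = 13.635 / 271.171 × 100 = 5.03%.

5.03 wt%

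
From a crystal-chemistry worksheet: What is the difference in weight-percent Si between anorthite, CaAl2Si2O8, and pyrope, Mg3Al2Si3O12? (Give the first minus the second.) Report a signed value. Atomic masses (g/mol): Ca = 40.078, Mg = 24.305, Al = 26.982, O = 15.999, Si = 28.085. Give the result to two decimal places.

-0.71 percentage points

M(CaAl2Si2O8) = 278.204 g/mol, so wt% Si = 56.170/278.204 × 100 = 20.19%.
M(Mg3Al2Si3O12) = 403.122 g/mol, so wt% Si = 84.255/403.122 × 100 = 20.90%.
20.19 − 20.90 = -0.71 pp.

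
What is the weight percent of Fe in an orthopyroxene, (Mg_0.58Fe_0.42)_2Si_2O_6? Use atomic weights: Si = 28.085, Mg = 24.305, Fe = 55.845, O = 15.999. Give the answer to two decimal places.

Formula mass = 1.16×24.305 + 0.84×55.845 + 2×28.085 + 6×15.999 = 227.268 g/mol, of which 46.910 g is Fe.
So Fe makes up 46.910/227.268 = 0.2064 of the mass, i.e. 20.64%.

20.64 mass %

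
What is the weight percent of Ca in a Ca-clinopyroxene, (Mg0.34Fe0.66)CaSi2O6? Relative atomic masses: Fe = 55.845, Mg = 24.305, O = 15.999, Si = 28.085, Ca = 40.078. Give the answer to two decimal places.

Formula mass = 0.34·24.305 + 0.66·55.845 + 1·40.078 + 2·28.085 + 6·15.999 = 237.363 g/mol, of which 40.078 g is Ca.
So Ca makes up 40.078/237.363 = 0.1688 of the mass, i.e. 16.88%.

16.88 mass %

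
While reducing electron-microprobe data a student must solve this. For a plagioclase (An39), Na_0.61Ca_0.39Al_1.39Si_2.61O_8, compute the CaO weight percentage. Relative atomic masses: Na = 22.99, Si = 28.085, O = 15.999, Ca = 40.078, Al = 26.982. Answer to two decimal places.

Formula mass = 268.453 g/mol.
0.39 Ca → 0.3900 mol CaO per formula unit; M(CaO) = 56.077, so CaO mass = 21.870 g.
21.870/268.453 × 100 = 8.15 wt%.

8.15 wt%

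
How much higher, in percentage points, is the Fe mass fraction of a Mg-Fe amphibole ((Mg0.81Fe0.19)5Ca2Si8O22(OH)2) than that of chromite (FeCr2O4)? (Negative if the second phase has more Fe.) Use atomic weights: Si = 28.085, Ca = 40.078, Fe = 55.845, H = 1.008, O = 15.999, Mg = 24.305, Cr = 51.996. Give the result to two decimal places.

M((Mg0.81Fe0.19)5Ca2Si8O22(OH)2) = 842.316 g/mol, so wt% Fe = 53.053/842.316 × 100 = 6.30%.
M(FeCr2O4) = 223.833 g/mol, so wt% Fe = 55.845/223.833 × 100 = 24.95%.
6.30 − 24.95 = -18.65 pp.

-18.65 percentage points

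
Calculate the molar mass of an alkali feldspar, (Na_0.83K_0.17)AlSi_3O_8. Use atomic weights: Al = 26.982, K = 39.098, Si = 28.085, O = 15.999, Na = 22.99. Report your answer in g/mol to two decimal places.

The formula mass is the sum 0.83·22.99 + 0.17·39.098 + 1·26.982 + 3·28.085 + 8·15.999.

264.96 g/mol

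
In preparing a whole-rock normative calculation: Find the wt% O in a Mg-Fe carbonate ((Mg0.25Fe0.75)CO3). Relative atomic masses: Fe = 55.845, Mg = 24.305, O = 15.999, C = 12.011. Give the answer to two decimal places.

44.45 weight percent

Formula mass = 0.25*24.305 + 0.75*55.845 + 1*12.011 + 3*15.999 = 107.968 g/mol, of which 47.997 g is O.
So O makes up 47.997/107.968 = 0.4445 of the mass, i.e. 44.45%.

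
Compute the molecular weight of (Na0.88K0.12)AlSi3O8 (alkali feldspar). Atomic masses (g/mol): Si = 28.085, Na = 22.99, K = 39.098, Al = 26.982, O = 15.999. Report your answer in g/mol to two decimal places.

264.15 g/mol

Na: 0.88 × 22.99 = 20.2312
K: 0.12 × 39.098 = 4.6918
Al: 1 × 26.982 = 26.9820
Si: 3 × 28.085 = 84.2550
O: 8 × 15.999 = 127.9920
Summing the contributions gives the formula mass.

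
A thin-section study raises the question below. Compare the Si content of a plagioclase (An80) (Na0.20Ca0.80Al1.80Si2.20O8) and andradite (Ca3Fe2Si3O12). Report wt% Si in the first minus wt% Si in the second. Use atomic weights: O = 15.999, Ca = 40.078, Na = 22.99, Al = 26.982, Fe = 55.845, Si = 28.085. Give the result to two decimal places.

5.89 percentage points

First mineral: 61.787 g Si in 275.007 g formula = 22.47 wt% Si.
Second mineral: 84.255 g Si in 508.167 g formula = 16.58 wt% Si.
22.47% − 16.58% gives a difference of 5.89 percentage points.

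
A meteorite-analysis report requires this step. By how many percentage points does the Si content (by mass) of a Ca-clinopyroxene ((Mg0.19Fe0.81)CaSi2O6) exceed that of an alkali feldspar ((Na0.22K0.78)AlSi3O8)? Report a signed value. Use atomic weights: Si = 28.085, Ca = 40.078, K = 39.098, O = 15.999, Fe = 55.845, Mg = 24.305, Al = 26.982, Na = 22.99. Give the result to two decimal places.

First mineral: 56.170 g Si in 242.094 g formula = 23.20 wt% Si.
Second mineral: 84.255 g Si in 274.783 g formula = 30.66 wt% Si.
23.20% − 30.66% gives a difference of -7.46 percentage points.

-7.46 percentage points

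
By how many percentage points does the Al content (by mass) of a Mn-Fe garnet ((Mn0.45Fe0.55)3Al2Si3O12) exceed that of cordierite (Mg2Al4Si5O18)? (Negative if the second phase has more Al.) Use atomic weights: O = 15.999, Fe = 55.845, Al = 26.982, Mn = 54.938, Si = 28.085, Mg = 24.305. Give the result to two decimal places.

M((Mn0.45Fe0.55)3Al2Si3O12) = 496.518 g/mol, so wt% Al = 53.964/496.518 × 100 = 10.87%.
M(Mg2Al4Si5O18) = 584.945 g/mol, so wt% Al = 107.928/584.945 × 100 = 18.45%.
10.87 − 18.45 = -7.58 pp.

-7.58 percentage points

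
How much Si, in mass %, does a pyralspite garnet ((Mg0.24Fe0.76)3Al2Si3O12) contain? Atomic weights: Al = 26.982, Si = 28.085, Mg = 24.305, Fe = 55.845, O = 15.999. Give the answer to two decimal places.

Formula mass = 0.72·24.305 + 2.28·55.845 + 2·26.982 + 3·28.085 + 12·15.999 = 475.033 g/mol, of which 84.255 g is Si.
So Si makes up 84.255/475.033 = 0.1774 of the mass, i.e. 17.74%.

17.74 mass %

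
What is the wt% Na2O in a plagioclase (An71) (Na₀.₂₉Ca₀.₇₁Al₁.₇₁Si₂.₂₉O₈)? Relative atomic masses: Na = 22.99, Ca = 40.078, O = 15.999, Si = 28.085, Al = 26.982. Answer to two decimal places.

3.29 wt%

Molar mass of Na₀.₂₉Ca₀.₇₁Al₁.₇₁Si₂.₂₉O₈ = 0.29×22.99 + 0.71×40.078 + 1.71×26.982 + 2.29×28.085 + 8×15.999 = 273.568 g/mol.
Each formula unit contains 0.29 Na, equivalent to 0.29/2 = 0.1450 mol Na2O.
M(Na2O) = 2×22.99 + 1×15.999 = 61.979 g/mol.
Mass of Na2O per formula unit = 0.1450 × 61.979 = 8.987 g.
Na2O wt% = 8.987 / 273.568 × 100 = 3.29%.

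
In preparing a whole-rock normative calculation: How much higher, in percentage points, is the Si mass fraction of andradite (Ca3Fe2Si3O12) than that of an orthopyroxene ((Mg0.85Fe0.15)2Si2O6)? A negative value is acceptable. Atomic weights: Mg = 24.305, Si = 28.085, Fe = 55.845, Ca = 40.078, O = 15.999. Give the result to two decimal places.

-10.14 percentage points

M(Ca3Fe2Si3O12) = 508.167 g/mol, so wt% Si = 84.255/508.167 × 100 = 16.58%.
M((Mg0.85Fe0.15)2Si2O6) = 210.236 g/mol, so wt% Si = 56.170/210.236 × 100 = 26.72%.
16.58 − 26.72 = -10.14 pp.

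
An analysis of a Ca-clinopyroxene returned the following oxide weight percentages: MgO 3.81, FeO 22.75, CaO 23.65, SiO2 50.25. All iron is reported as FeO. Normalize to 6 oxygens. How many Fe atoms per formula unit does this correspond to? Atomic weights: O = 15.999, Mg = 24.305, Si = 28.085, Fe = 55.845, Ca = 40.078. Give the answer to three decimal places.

0.758 Fe apfu

MgO: 3.81/40.304 = 0.09453 mol → 0.09453 mol Mg, 0.09453 mol O.
FeO: 22.75/71.844 = 0.31666 mol → 0.31666 mol Fe, 0.31666 mol O.
CaO: 23.65/56.077 = 0.42174 mol → 0.42174 mol Ca, 0.42174 mol O.
SiO2: 50.25/60.083 = 0.83634 mol → 0.83634 mol Si, 1.67268 mol O.
Total oxygen = 2.50561 mol. Normalization factor = 6/2.50561 = 2.39463.
Fe per 6 O = 0.31666 × 2.39463 = 0.758.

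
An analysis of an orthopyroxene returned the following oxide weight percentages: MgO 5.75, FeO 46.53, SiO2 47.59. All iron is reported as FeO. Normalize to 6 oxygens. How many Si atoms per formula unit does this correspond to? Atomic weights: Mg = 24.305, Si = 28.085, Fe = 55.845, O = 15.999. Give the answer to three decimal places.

5.75 wt% MgO ÷ 40.304 g/mol = 0.14267 mol, giving 0.14267 Mg and 0.14267 O.
46.53 wt% FeO ÷ 71.844 g/mol = 0.64765 mol, giving 0.64765 Fe and 0.64765 O.
47.59 wt% SiO2 ÷ 60.083 g/mol = 0.79207 mol, giving 0.79207 Si and 1.58414 O.
Oxygen sums to 2.37446; scaling by 6/2.37446 = 2.52689 puts the formula on 6 O.
Si: 0.79207 × 2.52689 = 2.001 atoms per formula unit.

2.001 Si apfu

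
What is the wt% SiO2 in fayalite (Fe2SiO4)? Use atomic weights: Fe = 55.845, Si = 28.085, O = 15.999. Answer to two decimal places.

29.49 wt%

Formula mass = 203.771 g/mol.
1 Si → 1.0000 mol SiO2 per formula unit; M(SiO2) = 60.083, so SiO2 mass = 60.083 g.
60.083/203.771 × 100 = 29.49 wt%.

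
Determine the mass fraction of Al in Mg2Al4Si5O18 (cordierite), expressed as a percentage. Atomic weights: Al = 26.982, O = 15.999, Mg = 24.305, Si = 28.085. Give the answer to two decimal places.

18.45 mass %

Molar mass of Mg2Al4Si5O18: 2·24.305 + 4·26.982 + 5·28.085 + 18·15.999 = 584.945 g/mol.
Mass of Al per formula unit: 4 × 26.982 = 107.928 g.
Weight fraction Al = 107.928 / 584.945 = 0.1845.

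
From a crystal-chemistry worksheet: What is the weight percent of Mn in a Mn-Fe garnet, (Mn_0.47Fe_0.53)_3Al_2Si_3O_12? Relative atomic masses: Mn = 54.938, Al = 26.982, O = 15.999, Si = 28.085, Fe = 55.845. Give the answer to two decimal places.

15.60 mass %

M((Mn_0.47Fe_0.53)_3Al_2Si_3O_12) = 496.463 g/mol.
Mn contributes 1.41 × 54.938 = 77.463 g per mole.
77.463/496.463 = 0.1560 → 15.60%.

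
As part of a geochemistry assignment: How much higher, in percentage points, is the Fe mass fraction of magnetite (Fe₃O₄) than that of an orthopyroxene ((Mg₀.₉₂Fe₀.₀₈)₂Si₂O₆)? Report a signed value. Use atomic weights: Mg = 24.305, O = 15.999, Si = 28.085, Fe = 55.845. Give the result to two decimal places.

M(Fe₃O₄) = 231.531 g/mol, so wt% Fe = 167.535/231.531 × 100 = 72.36%.
M((Mg₀.₉₂Fe₀.₀₈)₂Si₂O₆) = 205.820 g/mol, so wt% Fe = 8.935/205.820 × 100 = 4.34%.
72.36 − 4.34 = 68.02 pp.

68.02 percentage points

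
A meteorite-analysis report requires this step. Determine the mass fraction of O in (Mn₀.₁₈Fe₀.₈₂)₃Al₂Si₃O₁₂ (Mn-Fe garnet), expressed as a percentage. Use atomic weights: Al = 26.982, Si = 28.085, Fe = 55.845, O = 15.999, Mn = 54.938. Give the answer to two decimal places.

38.61 mass %

Formula mass = 0.54×54.938 + 2.46×55.845 + 2×26.982 + 3×28.085 + 12×15.999 = 497.252 g/mol, of which 191.988 g is O.
So O makes up 191.988/497.252 = 0.3861 of the mass, i.e. 38.61%.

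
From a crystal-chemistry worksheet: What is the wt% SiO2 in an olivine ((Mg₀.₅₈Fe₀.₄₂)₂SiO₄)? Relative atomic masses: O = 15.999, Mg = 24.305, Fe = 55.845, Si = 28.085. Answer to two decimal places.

Formula mass = 167.185 g/mol.
1 Si → 1.0000 mol SiO2 per formula unit; M(SiO2) = 60.083, so SiO2 mass = 60.083 g.
60.083/167.185 × 100 = 35.94 wt%.

35.94 wt%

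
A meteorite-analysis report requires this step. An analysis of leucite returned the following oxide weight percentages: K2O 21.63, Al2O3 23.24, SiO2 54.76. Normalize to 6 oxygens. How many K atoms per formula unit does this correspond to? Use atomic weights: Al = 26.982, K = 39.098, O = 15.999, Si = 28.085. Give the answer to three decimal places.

21.63 wt% K2O ÷ 94.195 g/mol = 0.22963 mol, giving 0.45926 K and 0.22963 O.
23.24 wt% Al2O3 ÷ 101.961 g/mol = 0.22793 mol, giving 0.45586 Al and 0.68379 O.
54.76 wt% SiO2 ÷ 60.083 g/mol = 0.91141 mol, giving 0.91141 Si and 1.82282 O.
Oxygen sums to 2.73624; scaling by 6/2.73624 = 2.19279 puts the formula on 6 O.
K: 0.45926 × 2.19279 = 1.007 atoms per formula unit.

1.007 K apfu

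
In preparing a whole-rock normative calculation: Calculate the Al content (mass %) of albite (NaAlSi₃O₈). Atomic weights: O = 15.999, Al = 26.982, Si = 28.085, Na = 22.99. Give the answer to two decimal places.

10.29 mass %

M(NaAlSi₃O₈) = 262.219 g/mol.
Al contributes 1 × 26.982 = 26.982 g per mole.
26.982/262.219 = 0.1029 → 10.29%.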